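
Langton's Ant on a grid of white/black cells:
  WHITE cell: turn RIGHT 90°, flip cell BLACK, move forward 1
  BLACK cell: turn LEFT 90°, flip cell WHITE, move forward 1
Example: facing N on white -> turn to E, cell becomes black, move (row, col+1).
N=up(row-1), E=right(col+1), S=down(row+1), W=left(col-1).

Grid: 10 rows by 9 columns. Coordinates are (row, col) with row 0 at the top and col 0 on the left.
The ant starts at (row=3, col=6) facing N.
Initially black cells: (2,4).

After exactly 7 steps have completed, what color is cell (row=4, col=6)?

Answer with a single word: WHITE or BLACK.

Step 1: on WHITE (3,6): turn R to E, flip to black, move to (3,7). |black|=2
Step 2: on WHITE (3,7): turn R to S, flip to black, move to (4,7). |black|=3
Step 3: on WHITE (4,7): turn R to W, flip to black, move to (4,6). |black|=4
Step 4: on WHITE (4,6): turn R to N, flip to black, move to (3,6). |black|=5
Step 5: on BLACK (3,6): turn L to W, flip to white, move to (3,5). |black|=4
Step 6: on WHITE (3,5): turn R to N, flip to black, move to (2,5). |black|=5
Step 7: on WHITE (2,5): turn R to E, flip to black, move to (2,6). |black|=6

Answer: BLACK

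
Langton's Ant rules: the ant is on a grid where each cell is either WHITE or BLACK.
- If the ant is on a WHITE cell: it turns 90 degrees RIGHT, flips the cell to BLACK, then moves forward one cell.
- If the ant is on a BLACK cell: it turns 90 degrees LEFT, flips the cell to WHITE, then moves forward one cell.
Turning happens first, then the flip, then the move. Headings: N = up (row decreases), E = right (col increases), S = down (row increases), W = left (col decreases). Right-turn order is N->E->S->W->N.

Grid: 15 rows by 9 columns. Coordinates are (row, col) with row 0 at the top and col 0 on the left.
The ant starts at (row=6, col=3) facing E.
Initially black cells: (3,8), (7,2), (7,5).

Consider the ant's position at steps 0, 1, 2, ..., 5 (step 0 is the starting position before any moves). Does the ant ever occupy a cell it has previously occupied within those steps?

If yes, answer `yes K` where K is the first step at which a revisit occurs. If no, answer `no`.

Step 1: on WHITE (6,3): turn R to S, flip to black, move to (7,3). |black|=4 — new cell
Step 2: on WHITE (7,3): turn R to W, flip to black, move to (7,2). |black|=5 — new cell
Step 3: on BLACK (7,2): turn L to S, flip to white, move to (8,2). |black|=4 — new cell
Step 4: on WHITE (8,2): turn R to W, flip to black, move to (8,1). |black|=5 — new cell
Step 5: on WHITE (8,1): turn R to N, flip to black, move to (7,1). |black|=6 — new cell
No revisit within 5 steps.

Answer: no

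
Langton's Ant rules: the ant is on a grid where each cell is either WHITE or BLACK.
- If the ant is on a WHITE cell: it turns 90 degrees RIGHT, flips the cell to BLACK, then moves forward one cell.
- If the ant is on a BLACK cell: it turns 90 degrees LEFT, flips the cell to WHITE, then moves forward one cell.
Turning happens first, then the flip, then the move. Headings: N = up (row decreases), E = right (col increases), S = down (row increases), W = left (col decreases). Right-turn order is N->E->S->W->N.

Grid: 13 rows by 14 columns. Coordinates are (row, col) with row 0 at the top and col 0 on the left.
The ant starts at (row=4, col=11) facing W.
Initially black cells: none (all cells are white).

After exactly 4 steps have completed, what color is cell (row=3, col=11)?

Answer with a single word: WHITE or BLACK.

Step 1: on WHITE (4,11): turn R to N, flip to black, move to (3,11). |black|=1
Step 2: on WHITE (3,11): turn R to E, flip to black, move to (3,12). |black|=2
Step 3: on WHITE (3,12): turn R to S, flip to black, move to (4,12). |black|=3
Step 4: on WHITE (4,12): turn R to W, flip to black, move to (4,11). |black|=4

Answer: BLACK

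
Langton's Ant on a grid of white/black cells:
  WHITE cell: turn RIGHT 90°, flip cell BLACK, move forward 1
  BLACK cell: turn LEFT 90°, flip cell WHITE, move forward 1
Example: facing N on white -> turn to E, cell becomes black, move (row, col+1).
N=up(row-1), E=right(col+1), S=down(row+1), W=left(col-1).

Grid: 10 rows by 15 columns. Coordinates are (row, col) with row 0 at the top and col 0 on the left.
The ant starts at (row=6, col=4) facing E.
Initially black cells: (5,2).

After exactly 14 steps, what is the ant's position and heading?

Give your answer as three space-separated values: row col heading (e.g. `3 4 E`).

Answer: 5 3 W

Derivation:
Step 1: on WHITE (6,4): turn R to S, flip to black, move to (7,4). |black|=2
Step 2: on WHITE (7,4): turn R to W, flip to black, move to (7,3). |black|=3
Step 3: on WHITE (7,3): turn R to N, flip to black, move to (6,3). |black|=4
Step 4: on WHITE (6,3): turn R to E, flip to black, move to (6,4). |black|=5
Step 5: on BLACK (6,4): turn L to N, flip to white, move to (5,4). |black|=4
Step 6: on WHITE (5,4): turn R to E, flip to black, move to (5,5). |black|=5
Step 7: on WHITE (5,5): turn R to S, flip to black, move to (6,5). |black|=6
Step 8: on WHITE (6,5): turn R to W, flip to black, move to (6,4). |black|=7
Step 9: on WHITE (6,4): turn R to N, flip to black, move to (5,4). |black|=8
Step 10: on BLACK (5,4): turn L to W, flip to white, move to (5,3). |black|=7
Step 11: on WHITE (5,3): turn R to N, flip to black, move to (4,3). |black|=8
Step 12: on WHITE (4,3): turn R to E, flip to black, move to (4,4). |black|=9
Step 13: on WHITE (4,4): turn R to S, flip to black, move to (5,4). |black|=10
Step 14: on WHITE (5,4): turn R to W, flip to black, move to (5,3). |black|=11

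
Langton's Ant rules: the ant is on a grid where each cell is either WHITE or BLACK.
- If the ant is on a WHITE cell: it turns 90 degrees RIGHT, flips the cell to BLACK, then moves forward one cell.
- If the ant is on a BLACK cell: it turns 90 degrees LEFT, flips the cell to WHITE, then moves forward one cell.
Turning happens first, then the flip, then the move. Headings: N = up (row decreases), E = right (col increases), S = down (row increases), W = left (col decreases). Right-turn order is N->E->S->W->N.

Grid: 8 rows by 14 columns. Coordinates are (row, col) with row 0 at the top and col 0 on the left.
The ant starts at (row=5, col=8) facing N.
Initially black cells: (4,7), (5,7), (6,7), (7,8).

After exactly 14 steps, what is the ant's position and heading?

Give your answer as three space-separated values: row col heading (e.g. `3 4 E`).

Answer: 4 9 N

Derivation:
Step 1: on WHITE (5,8): turn R to E, flip to black, move to (5,9). |black|=5
Step 2: on WHITE (5,9): turn R to S, flip to black, move to (6,9). |black|=6
Step 3: on WHITE (6,9): turn R to W, flip to black, move to (6,8). |black|=7
Step 4: on WHITE (6,8): turn R to N, flip to black, move to (5,8). |black|=8
Step 5: on BLACK (5,8): turn L to W, flip to white, move to (5,7). |black|=7
Step 6: on BLACK (5,7): turn L to S, flip to white, move to (6,7). |black|=6
Step 7: on BLACK (6,7): turn L to E, flip to white, move to (6,8). |black|=5
Step 8: on BLACK (6,8): turn L to N, flip to white, move to (5,8). |black|=4
Step 9: on WHITE (5,8): turn R to E, flip to black, move to (5,9). |black|=5
Step 10: on BLACK (5,9): turn L to N, flip to white, move to (4,9). |black|=4
Step 11: on WHITE (4,9): turn R to E, flip to black, move to (4,10). |black|=5
Step 12: on WHITE (4,10): turn R to S, flip to black, move to (5,10). |black|=6
Step 13: on WHITE (5,10): turn R to W, flip to black, move to (5,9). |black|=7
Step 14: on WHITE (5,9): turn R to N, flip to black, move to (4,9). |black|=8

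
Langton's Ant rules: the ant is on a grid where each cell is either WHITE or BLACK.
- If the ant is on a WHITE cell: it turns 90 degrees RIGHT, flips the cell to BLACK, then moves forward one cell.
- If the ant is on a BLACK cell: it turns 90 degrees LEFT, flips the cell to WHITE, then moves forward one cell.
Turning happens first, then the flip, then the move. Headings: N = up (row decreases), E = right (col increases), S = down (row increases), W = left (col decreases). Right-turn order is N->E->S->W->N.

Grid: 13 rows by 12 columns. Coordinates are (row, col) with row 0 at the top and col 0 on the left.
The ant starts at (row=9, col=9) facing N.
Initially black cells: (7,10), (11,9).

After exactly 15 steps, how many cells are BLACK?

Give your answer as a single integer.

Answer: 11

Derivation:
Step 1: on WHITE (9,9): turn R to E, flip to black, move to (9,10). |black|=3
Step 2: on WHITE (9,10): turn R to S, flip to black, move to (10,10). |black|=4
Step 3: on WHITE (10,10): turn R to W, flip to black, move to (10,9). |black|=5
Step 4: on WHITE (10,9): turn R to N, flip to black, move to (9,9). |black|=6
Step 5: on BLACK (9,9): turn L to W, flip to white, move to (9,8). |black|=5
Step 6: on WHITE (9,8): turn R to N, flip to black, move to (8,8). |black|=6
Step 7: on WHITE (8,8): turn R to E, flip to black, move to (8,9). |black|=7
Step 8: on WHITE (8,9): turn R to S, flip to black, move to (9,9). |black|=8
Step 9: on WHITE (9,9): turn R to W, flip to black, move to (9,8). |black|=9
Step 10: on BLACK (9,8): turn L to S, flip to white, move to (10,8). |black|=8
Step 11: on WHITE (10,8): turn R to W, flip to black, move to (10,7). |black|=9
Step 12: on WHITE (10,7): turn R to N, flip to black, move to (9,7). |black|=10
Step 13: on WHITE (9,7): turn R to E, flip to black, move to (9,8). |black|=11
Step 14: on WHITE (9,8): turn R to S, flip to black, move to (10,8). |black|=12
Step 15: on BLACK (10,8): turn L to E, flip to white, move to (10,9). |black|=11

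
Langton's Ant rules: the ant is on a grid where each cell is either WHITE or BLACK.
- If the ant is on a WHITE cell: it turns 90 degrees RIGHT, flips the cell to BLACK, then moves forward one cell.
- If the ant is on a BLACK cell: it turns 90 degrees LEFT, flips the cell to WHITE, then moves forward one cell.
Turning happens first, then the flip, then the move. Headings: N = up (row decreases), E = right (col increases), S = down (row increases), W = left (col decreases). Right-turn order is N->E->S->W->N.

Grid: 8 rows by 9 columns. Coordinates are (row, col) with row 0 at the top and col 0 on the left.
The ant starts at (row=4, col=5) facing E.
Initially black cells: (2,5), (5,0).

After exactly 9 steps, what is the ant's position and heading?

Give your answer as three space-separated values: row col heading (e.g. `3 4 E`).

Answer: 3 5 N

Derivation:
Step 1: on WHITE (4,5): turn R to S, flip to black, move to (5,5). |black|=3
Step 2: on WHITE (5,5): turn R to W, flip to black, move to (5,4). |black|=4
Step 3: on WHITE (5,4): turn R to N, flip to black, move to (4,4). |black|=5
Step 4: on WHITE (4,4): turn R to E, flip to black, move to (4,5). |black|=6
Step 5: on BLACK (4,5): turn L to N, flip to white, move to (3,5). |black|=5
Step 6: on WHITE (3,5): turn R to E, flip to black, move to (3,6). |black|=6
Step 7: on WHITE (3,6): turn R to S, flip to black, move to (4,6). |black|=7
Step 8: on WHITE (4,6): turn R to W, flip to black, move to (4,5). |black|=8
Step 9: on WHITE (4,5): turn R to N, flip to black, move to (3,5). |black|=9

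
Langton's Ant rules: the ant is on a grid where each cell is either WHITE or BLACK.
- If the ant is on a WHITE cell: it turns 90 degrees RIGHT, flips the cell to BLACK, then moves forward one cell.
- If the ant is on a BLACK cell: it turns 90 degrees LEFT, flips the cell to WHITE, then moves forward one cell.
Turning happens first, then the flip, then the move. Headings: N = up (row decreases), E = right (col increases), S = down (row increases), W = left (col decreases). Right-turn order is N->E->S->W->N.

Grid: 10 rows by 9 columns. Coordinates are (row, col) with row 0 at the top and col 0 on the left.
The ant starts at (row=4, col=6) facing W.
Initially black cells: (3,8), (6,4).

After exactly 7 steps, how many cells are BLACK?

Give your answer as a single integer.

Step 1: on WHITE (4,6): turn R to N, flip to black, move to (3,6). |black|=3
Step 2: on WHITE (3,6): turn R to E, flip to black, move to (3,7). |black|=4
Step 3: on WHITE (3,7): turn R to S, flip to black, move to (4,7). |black|=5
Step 4: on WHITE (4,7): turn R to W, flip to black, move to (4,6). |black|=6
Step 5: on BLACK (4,6): turn L to S, flip to white, move to (5,6). |black|=5
Step 6: on WHITE (5,6): turn R to W, flip to black, move to (5,5). |black|=6
Step 7: on WHITE (5,5): turn R to N, flip to black, move to (4,5). |black|=7

Answer: 7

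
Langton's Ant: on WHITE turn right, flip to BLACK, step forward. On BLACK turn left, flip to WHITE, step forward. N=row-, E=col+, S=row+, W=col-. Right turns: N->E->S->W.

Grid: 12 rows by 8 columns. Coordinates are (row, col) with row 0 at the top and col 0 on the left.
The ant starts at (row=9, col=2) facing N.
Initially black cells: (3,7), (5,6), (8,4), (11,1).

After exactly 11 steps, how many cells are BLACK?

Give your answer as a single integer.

Step 1: on WHITE (9,2): turn R to E, flip to black, move to (9,3). |black|=5
Step 2: on WHITE (9,3): turn R to S, flip to black, move to (10,3). |black|=6
Step 3: on WHITE (10,3): turn R to W, flip to black, move to (10,2). |black|=7
Step 4: on WHITE (10,2): turn R to N, flip to black, move to (9,2). |black|=8
Step 5: on BLACK (9,2): turn L to W, flip to white, move to (9,1). |black|=7
Step 6: on WHITE (9,1): turn R to N, flip to black, move to (8,1). |black|=8
Step 7: on WHITE (8,1): turn R to E, flip to black, move to (8,2). |black|=9
Step 8: on WHITE (8,2): turn R to S, flip to black, move to (9,2). |black|=10
Step 9: on WHITE (9,2): turn R to W, flip to black, move to (9,1). |black|=11
Step 10: on BLACK (9,1): turn L to S, flip to white, move to (10,1). |black|=10
Step 11: on WHITE (10,1): turn R to W, flip to black, move to (10,0). |black|=11

Answer: 11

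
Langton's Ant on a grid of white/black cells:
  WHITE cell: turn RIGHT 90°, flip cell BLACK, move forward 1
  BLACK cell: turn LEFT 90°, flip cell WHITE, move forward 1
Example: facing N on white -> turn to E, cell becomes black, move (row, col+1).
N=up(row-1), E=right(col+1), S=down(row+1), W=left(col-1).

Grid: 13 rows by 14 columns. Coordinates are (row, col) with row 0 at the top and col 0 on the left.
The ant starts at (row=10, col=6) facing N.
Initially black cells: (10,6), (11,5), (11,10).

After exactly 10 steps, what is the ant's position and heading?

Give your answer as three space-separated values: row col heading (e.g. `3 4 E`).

Step 1: on BLACK (10,6): turn L to W, flip to white, move to (10,5). |black|=2
Step 2: on WHITE (10,5): turn R to N, flip to black, move to (9,5). |black|=3
Step 3: on WHITE (9,5): turn R to E, flip to black, move to (9,6). |black|=4
Step 4: on WHITE (9,6): turn R to S, flip to black, move to (10,6). |black|=5
Step 5: on WHITE (10,6): turn R to W, flip to black, move to (10,5). |black|=6
Step 6: on BLACK (10,5): turn L to S, flip to white, move to (11,5). |black|=5
Step 7: on BLACK (11,5): turn L to E, flip to white, move to (11,6). |black|=4
Step 8: on WHITE (11,6): turn R to S, flip to black, move to (12,6). |black|=5
Step 9: on WHITE (12,6): turn R to W, flip to black, move to (12,5). |black|=6
Step 10: on WHITE (12,5): turn R to N, flip to black, move to (11,5). |black|=7

Answer: 11 5 N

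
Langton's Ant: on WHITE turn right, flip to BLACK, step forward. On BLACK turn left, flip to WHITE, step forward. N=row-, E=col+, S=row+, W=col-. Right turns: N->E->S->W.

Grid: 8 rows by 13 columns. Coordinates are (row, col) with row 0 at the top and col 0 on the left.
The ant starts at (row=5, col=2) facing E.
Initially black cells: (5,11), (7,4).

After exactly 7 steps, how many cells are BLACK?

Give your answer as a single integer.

Step 1: on WHITE (5,2): turn R to S, flip to black, move to (6,2). |black|=3
Step 2: on WHITE (6,2): turn R to W, flip to black, move to (6,1). |black|=4
Step 3: on WHITE (6,1): turn R to N, flip to black, move to (5,1). |black|=5
Step 4: on WHITE (5,1): turn R to E, flip to black, move to (5,2). |black|=6
Step 5: on BLACK (5,2): turn L to N, flip to white, move to (4,2). |black|=5
Step 6: on WHITE (4,2): turn R to E, flip to black, move to (4,3). |black|=6
Step 7: on WHITE (4,3): turn R to S, flip to black, move to (5,3). |black|=7

Answer: 7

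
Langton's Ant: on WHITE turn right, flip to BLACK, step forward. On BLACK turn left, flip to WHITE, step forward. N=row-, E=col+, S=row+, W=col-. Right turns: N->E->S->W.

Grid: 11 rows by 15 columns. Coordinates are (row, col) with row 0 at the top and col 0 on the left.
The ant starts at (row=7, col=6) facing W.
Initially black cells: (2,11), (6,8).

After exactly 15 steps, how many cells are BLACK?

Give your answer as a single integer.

Answer: 11

Derivation:
Step 1: on WHITE (7,6): turn R to N, flip to black, move to (6,6). |black|=3
Step 2: on WHITE (6,6): turn R to E, flip to black, move to (6,7). |black|=4
Step 3: on WHITE (6,7): turn R to S, flip to black, move to (7,7). |black|=5
Step 4: on WHITE (7,7): turn R to W, flip to black, move to (7,6). |black|=6
Step 5: on BLACK (7,6): turn L to S, flip to white, move to (8,6). |black|=5
Step 6: on WHITE (8,6): turn R to W, flip to black, move to (8,5). |black|=6
Step 7: on WHITE (8,5): turn R to N, flip to black, move to (7,5). |black|=7
Step 8: on WHITE (7,5): turn R to E, flip to black, move to (7,6). |black|=8
Step 9: on WHITE (7,6): turn R to S, flip to black, move to (8,6). |black|=9
Step 10: on BLACK (8,6): turn L to E, flip to white, move to (8,7). |black|=8
Step 11: on WHITE (8,7): turn R to S, flip to black, move to (9,7). |black|=9
Step 12: on WHITE (9,7): turn R to W, flip to black, move to (9,6). |black|=10
Step 13: on WHITE (9,6): turn R to N, flip to black, move to (8,6). |black|=11
Step 14: on WHITE (8,6): turn R to E, flip to black, move to (8,7). |black|=12
Step 15: on BLACK (8,7): turn L to N, flip to white, move to (7,7). |black|=11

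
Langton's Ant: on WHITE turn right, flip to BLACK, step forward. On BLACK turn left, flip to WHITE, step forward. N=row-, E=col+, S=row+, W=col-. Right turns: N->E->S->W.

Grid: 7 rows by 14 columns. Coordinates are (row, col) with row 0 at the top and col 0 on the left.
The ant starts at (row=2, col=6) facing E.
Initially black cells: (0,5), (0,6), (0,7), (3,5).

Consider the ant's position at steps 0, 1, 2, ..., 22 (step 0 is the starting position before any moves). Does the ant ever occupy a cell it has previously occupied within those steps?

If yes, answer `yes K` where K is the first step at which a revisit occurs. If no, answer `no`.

Step 1: on WHITE (2,6): turn R to S, flip to black, move to (3,6). |black|=5 — new cell
Step 2: on WHITE (3,6): turn R to W, flip to black, move to (3,5). |black|=6 — new cell
Step 3: on BLACK (3,5): turn L to S, flip to white, move to (4,5). |black|=5 — new cell
Step 4: on WHITE (4,5): turn R to W, flip to black, move to (4,4). |black|=6 — new cell
Step 5: on WHITE (4,4): turn R to N, flip to black, move to (3,4). |black|=7 — new cell
Step 6: on WHITE (3,4): turn R to E, flip to black, move to (3,5). |black|=8 — REVISIT

Answer: yes 6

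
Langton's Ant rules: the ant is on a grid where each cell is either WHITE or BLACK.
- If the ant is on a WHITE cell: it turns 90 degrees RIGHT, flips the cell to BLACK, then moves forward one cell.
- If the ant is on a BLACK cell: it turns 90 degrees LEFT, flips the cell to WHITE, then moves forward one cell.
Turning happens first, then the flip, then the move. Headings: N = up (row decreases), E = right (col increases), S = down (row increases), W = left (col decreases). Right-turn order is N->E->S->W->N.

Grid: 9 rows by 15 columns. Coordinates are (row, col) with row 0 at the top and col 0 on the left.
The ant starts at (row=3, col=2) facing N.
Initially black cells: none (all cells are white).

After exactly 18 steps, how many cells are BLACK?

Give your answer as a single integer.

Step 1: on WHITE (3,2): turn R to E, flip to black, move to (3,3). |black|=1
Step 2: on WHITE (3,3): turn R to S, flip to black, move to (4,3). |black|=2
Step 3: on WHITE (4,3): turn R to W, flip to black, move to (4,2). |black|=3
Step 4: on WHITE (4,2): turn R to N, flip to black, move to (3,2). |black|=4
Step 5: on BLACK (3,2): turn L to W, flip to white, move to (3,1). |black|=3
Step 6: on WHITE (3,1): turn R to N, flip to black, move to (2,1). |black|=4
Step 7: on WHITE (2,1): turn R to E, flip to black, move to (2,2). |black|=5
Step 8: on WHITE (2,2): turn R to S, flip to black, move to (3,2). |black|=6
Step 9: on WHITE (3,2): turn R to W, flip to black, move to (3,1). |black|=7
Step 10: on BLACK (3,1): turn L to S, flip to white, move to (4,1). |black|=6
Step 11: on WHITE (4,1): turn R to W, flip to black, move to (4,0). |black|=7
Step 12: on WHITE (4,0): turn R to N, flip to black, move to (3,0). |black|=8
Step 13: on WHITE (3,0): turn R to E, flip to black, move to (3,1). |black|=9
Step 14: on WHITE (3,1): turn R to S, flip to black, move to (4,1). |black|=10
Step 15: on BLACK (4,1): turn L to E, flip to white, move to (4,2). |black|=9
Step 16: on BLACK (4,2): turn L to N, flip to white, move to (3,2). |black|=8
Step 17: on BLACK (3,2): turn L to W, flip to white, move to (3,1). |black|=7
Step 18: on BLACK (3,1): turn L to S, flip to white, move to (4,1). |black|=6

Answer: 6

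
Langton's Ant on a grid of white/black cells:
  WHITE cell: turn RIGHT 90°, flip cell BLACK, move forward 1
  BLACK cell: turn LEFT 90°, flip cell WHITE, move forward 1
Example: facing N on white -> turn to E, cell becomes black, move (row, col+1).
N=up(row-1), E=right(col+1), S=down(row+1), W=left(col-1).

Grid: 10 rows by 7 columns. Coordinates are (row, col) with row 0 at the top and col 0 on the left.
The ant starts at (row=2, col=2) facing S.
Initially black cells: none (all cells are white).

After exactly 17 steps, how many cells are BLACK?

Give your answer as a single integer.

Step 1: on WHITE (2,2): turn R to W, flip to black, move to (2,1). |black|=1
Step 2: on WHITE (2,1): turn R to N, flip to black, move to (1,1). |black|=2
Step 3: on WHITE (1,1): turn R to E, flip to black, move to (1,2). |black|=3
Step 4: on WHITE (1,2): turn R to S, flip to black, move to (2,2). |black|=4
Step 5: on BLACK (2,2): turn L to E, flip to white, move to (2,3). |black|=3
Step 6: on WHITE (2,3): turn R to S, flip to black, move to (3,3). |black|=4
Step 7: on WHITE (3,3): turn R to W, flip to black, move to (3,2). |black|=5
Step 8: on WHITE (3,2): turn R to N, flip to black, move to (2,2). |black|=6
Step 9: on WHITE (2,2): turn R to E, flip to black, move to (2,3). |black|=7
Step 10: on BLACK (2,3): turn L to N, flip to white, move to (1,3). |black|=6
Step 11: on WHITE (1,3): turn R to E, flip to black, move to (1,4). |black|=7
Step 12: on WHITE (1,4): turn R to S, flip to black, move to (2,4). |black|=8
Step 13: on WHITE (2,4): turn R to W, flip to black, move to (2,3). |black|=9
Step 14: on WHITE (2,3): turn R to N, flip to black, move to (1,3). |black|=10
Step 15: on BLACK (1,3): turn L to W, flip to white, move to (1,2). |black|=9
Step 16: on BLACK (1,2): turn L to S, flip to white, move to (2,2). |black|=8
Step 17: on BLACK (2,2): turn L to E, flip to white, move to (2,3). |black|=7

Answer: 7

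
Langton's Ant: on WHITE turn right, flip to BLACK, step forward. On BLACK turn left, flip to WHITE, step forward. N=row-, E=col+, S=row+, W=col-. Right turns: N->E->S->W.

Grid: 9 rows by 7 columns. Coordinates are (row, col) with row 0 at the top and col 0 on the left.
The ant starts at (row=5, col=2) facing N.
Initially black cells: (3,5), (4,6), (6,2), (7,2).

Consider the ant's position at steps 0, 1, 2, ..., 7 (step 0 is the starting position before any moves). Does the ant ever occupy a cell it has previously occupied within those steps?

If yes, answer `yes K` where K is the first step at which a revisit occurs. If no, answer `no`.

Answer: no

Derivation:
Step 1: on WHITE (5,2): turn R to E, flip to black, move to (5,3). |black|=5 — new cell
Step 2: on WHITE (5,3): turn R to S, flip to black, move to (6,3). |black|=6 — new cell
Step 3: on WHITE (6,3): turn R to W, flip to black, move to (6,2). |black|=7 — new cell
Step 4: on BLACK (6,2): turn L to S, flip to white, move to (7,2). |black|=6 — new cell
Step 5: on BLACK (7,2): turn L to E, flip to white, move to (7,3). |black|=5 — new cell
Step 6: on WHITE (7,3): turn R to S, flip to black, move to (8,3). |black|=6 — new cell
Step 7: on WHITE (8,3): turn R to W, flip to black, move to (8,2). |black|=7 — new cell
No revisit within 7 steps.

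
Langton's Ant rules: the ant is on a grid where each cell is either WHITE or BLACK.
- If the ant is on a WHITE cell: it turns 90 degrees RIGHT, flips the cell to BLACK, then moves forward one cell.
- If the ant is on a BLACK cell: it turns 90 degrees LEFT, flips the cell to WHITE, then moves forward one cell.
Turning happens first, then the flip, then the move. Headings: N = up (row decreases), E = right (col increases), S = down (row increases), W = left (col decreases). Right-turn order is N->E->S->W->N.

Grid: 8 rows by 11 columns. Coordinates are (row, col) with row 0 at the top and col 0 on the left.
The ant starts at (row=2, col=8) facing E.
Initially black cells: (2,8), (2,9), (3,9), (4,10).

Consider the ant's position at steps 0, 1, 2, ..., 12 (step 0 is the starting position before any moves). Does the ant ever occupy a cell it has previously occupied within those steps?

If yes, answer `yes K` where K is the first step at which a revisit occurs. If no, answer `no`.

Answer: yes 10

Derivation:
Step 1: on BLACK (2,8): turn L to N, flip to white, move to (1,8). |black|=3 — new cell
Step 2: on WHITE (1,8): turn R to E, flip to black, move to (1,9). |black|=4 — new cell
Step 3: on WHITE (1,9): turn R to S, flip to black, move to (2,9). |black|=5 — new cell
Step 4: on BLACK (2,9): turn L to E, flip to white, move to (2,10). |black|=4 — new cell
Step 5: on WHITE (2,10): turn R to S, flip to black, move to (3,10). |black|=5 — new cell
Step 6: on WHITE (3,10): turn R to W, flip to black, move to (3,9). |black|=6 — new cell
Step 7: on BLACK (3,9): turn L to S, flip to white, move to (4,9). |black|=5 — new cell
Step 8: on WHITE (4,9): turn R to W, flip to black, move to (4,8). |black|=6 — new cell
Step 9: on WHITE (4,8): turn R to N, flip to black, move to (3,8). |black|=7 — new cell
Step 10: on WHITE (3,8): turn R to E, flip to black, move to (3,9). |black|=8 — REVISIT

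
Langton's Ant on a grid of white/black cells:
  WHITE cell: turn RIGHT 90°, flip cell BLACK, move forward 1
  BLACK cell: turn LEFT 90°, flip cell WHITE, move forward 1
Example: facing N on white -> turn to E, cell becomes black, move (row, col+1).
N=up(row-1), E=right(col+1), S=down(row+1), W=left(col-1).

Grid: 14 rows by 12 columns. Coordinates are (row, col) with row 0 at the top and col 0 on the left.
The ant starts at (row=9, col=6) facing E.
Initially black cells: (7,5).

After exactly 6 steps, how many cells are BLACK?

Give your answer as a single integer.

Answer: 5

Derivation:
Step 1: on WHITE (9,6): turn R to S, flip to black, move to (10,6). |black|=2
Step 2: on WHITE (10,6): turn R to W, flip to black, move to (10,5). |black|=3
Step 3: on WHITE (10,5): turn R to N, flip to black, move to (9,5). |black|=4
Step 4: on WHITE (9,5): turn R to E, flip to black, move to (9,6). |black|=5
Step 5: on BLACK (9,6): turn L to N, flip to white, move to (8,6). |black|=4
Step 6: on WHITE (8,6): turn R to E, flip to black, move to (8,7). |black|=5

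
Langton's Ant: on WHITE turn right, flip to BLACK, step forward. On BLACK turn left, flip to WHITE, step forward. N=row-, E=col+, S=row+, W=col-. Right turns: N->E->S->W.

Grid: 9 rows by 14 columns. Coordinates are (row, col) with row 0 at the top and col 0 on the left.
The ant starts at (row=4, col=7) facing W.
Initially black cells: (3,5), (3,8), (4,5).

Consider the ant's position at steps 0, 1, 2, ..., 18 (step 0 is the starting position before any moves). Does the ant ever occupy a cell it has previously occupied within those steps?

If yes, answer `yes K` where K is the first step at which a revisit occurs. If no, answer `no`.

Step 1: on WHITE (4,7): turn R to N, flip to black, move to (3,7). |black|=4 — new cell
Step 2: on WHITE (3,7): turn R to E, flip to black, move to (3,8). |black|=5 — new cell
Step 3: on BLACK (3,8): turn L to N, flip to white, move to (2,8). |black|=4 — new cell
Step 4: on WHITE (2,8): turn R to E, flip to black, move to (2,9). |black|=5 — new cell
Step 5: on WHITE (2,9): turn R to S, flip to black, move to (3,9). |black|=6 — new cell
Step 6: on WHITE (3,9): turn R to W, flip to black, move to (3,8). |black|=7 — REVISIT

Answer: yes 6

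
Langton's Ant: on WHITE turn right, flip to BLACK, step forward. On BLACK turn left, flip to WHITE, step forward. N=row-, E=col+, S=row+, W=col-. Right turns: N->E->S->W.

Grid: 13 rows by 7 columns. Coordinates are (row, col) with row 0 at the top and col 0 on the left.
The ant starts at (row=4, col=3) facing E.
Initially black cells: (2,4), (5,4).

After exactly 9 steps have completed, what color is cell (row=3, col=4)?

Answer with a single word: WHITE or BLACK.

Step 1: on WHITE (4,3): turn R to S, flip to black, move to (5,3). |black|=3
Step 2: on WHITE (5,3): turn R to W, flip to black, move to (5,2). |black|=4
Step 3: on WHITE (5,2): turn R to N, flip to black, move to (4,2). |black|=5
Step 4: on WHITE (4,2): turn R to E, flip to black, move to (4,3). |black|=6
Step 5: on BLACK (4,3): turn L to N, flip to white, move to (3,3). |black|=5
Step 6: on WHITE (3,3): turn R to E, flip to black, move to (3,4). |black|=6
Step 7: on WHITE (3,4): turn R to S, flip to black, move to (4,4). |black|=7
Step 8: on WHITE (4,4): turn R to W, flip to black, move to (4,3). |black|=8
Step 9: on WHITE (4,3): turn R to N, flip to black, move to (3,3). |black|=9

Answer: BLACK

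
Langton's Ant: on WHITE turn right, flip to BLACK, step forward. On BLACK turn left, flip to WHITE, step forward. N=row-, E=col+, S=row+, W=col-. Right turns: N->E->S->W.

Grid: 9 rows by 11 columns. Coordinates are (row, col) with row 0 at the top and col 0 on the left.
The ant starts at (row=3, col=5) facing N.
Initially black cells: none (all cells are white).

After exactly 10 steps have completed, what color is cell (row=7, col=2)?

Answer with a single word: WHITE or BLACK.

Answer: WHITE

Derivation:
Step 1: on WHITE (3,5): turn R to E, flip to black, move to (3,6). |black|=1
Step 2: on WHITE (3,6): turn R to S, flip to black, move to (4,6). |black|=2
Step 3: on WHITE (4,6): turn R to W, flip to black, move to (4,5). |black|=3
Step 4: on WHITE (4,5): turn R to N, flip to black, move to (3,5). |black|=4
Step 5: on BLACK (3,5): turn L to W, flip to white, move to (3,4). |black|=3
Step 6: on WHITE (3,4): turn R to N, flip to black, move to (2,4). |black|=4
Step 7: on WHITE (2,4): turn R to E, flip to black, move to (2,5). |black|=5
Step 8: on WHITE (2,5): turn R to S, flip to black, move to (3,5). |black|=6
Step 9: on WHITE (3,5): turn R to W, flip to black, move to (3,4). |black|=7
Step 10: on BLACK (3,4): turn L to S, flip to white, move to (4,4). |black|=6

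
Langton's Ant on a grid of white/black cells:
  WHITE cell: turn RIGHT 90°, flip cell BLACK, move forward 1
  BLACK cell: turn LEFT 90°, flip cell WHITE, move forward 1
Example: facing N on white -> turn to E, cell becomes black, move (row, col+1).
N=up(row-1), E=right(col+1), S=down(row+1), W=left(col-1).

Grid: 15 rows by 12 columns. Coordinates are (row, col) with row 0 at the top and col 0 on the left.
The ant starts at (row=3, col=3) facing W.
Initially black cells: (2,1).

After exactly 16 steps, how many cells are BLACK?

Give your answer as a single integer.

Step 1: on WHITE (3,3): turn R to N, flip to black, move to (2,3). |black|=2
Step 2: on WHITE (2,3): turn R to E, flip to black, move to (2,4). |black|=3
Step 3: on WHITE (2,4): turn R to S, flip to black, move to (3,4). |black|=4
Step 4: on WHITE (3,4): turn R to W, flip to black, move to (3,3). |black|=5
Step 5: on BLACK (3,3): turn L to S, flip to white, move to (4,3). |black|=4
Step 6: on WHITE (4,3): turn R to W, flip to black, move to (4,2). |black|=5
Step 7: on WHITE (4,2): turn R to N, flip to black, move to (3,2). |black|=6
Step 8: on WHITE (3,2): turn R to E, flip to black, move to (3,3). |black|=7
Step 9: on WHITE (3,3): turn R to S, flip to black, move to (4,3). |black|=8
Step 10: on BLACK (4,3): turn L to E, flip to white, move to (4,4). |black|=7
Step 11: on WHITE (4,4): turn R to S, flip to black, move to (5,4). |black|=8
Step 12: on WHITE (5,4): turn R to W, flip to black, move to (5,3). |black|=9
Step 13: on WHITE (5,3): turn R to N, flip to black, move to (4,3). |black|=10
Step 14: on WHITE (4,3): turn R to E, flip to black, move to (4,4). |black|=11
Step 15: on BLACK (4,4): turn L to N, flip to white, move to (3,4). |black|=10
Step 16: on BLACK (3,4): turn L to W, flip to white, move to (3,3). |black|=9

Answer: 9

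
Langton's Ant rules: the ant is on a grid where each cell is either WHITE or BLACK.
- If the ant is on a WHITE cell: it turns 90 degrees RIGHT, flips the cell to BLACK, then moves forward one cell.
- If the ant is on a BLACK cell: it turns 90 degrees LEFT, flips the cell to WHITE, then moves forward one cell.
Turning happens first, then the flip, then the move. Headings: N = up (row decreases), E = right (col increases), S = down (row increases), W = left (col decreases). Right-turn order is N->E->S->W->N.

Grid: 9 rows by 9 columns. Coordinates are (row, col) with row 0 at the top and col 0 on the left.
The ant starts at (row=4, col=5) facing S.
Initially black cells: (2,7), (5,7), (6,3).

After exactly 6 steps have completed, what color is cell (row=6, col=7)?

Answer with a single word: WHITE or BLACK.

Step 1: on WHITE (4,5): turn R to W, flip to black, move to (4,4). |black|=4
Step 2: on WHITE (4,4): turn R to N, flip to black, move to (3,4). |black|=5
Step 3: on WHITE (3,4): turn R to E, flip to black, move to (3,5). |black|=6
Step 4: on WHITE (3,5): turn R to S, flip to black, move to (4,5). |black|=7
Step 5: on BLACK (4,5): turn L to E, flip to white, move to (4,6). |black|=6
Step 6: on WHITE (4,6): turn R to S, flip to black, move to (5,6). |black|=7

Answer: WHITE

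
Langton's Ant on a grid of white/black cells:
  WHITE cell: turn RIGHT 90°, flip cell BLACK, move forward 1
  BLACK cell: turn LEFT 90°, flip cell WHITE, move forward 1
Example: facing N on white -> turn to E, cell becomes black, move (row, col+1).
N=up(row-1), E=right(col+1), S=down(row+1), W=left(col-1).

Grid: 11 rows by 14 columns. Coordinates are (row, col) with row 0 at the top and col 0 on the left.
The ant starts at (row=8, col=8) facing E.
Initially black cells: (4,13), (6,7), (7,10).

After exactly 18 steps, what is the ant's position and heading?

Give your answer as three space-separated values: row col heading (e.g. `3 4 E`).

Answer: 7 5 W

Derivation:
Step 1: on WHITE (8,8): turn R to S, flip to black, move to (9,8). |black|=4
Step 2: on WHITE (9,8): turn R to W, flip to black, move to (9,7). |black|=5
Step 3: on WHITE (9,7): turn R to N, flip to black, move to (8,7). |black|=6
Step 4: on WHITE (8,7): turn R to E, flip to black, move to (8,8). |black|=7
Step 5: on BLACK (8,8): turn L to N, flip to white, move to (7,8). |black|=6
Step 6: on WHITE (7,8): turn R to E, flip to black, move to (7,9). |black|=7
Step 7: on WHITE (7,9): turn R to S, flip to black, move to (8,9). |black|=8
Step 8: on WHITE (8,9): turn R to W, flip to black, move to (8,8). |black|=9
Step 9: on WHITE (8,8): turn R to N, flip to black, move to (7,8). |black|=10
Step 10: on BLACK (7,8): turn L to W, flip to white, move to (7,7). |black|=9
Step 11: on WHITE (7,7): turn R to N, flip to black, move to (6,7). |black|=10
Step 12: on BLACK (6,7): turn L to W, flip to white, move to (6,6). |black|=9
Step 13: on WHITE (6,6): turn R to N, flip to black, move to (5,6). |black|=10
Step 14: on WHITE (5,6): turn R to E, flip to black, move to (5,7). |black|=11
Step 15: on WHITE (5,7): turn R to S, flip to black, move to (6,7). |black|=12
Step 16: on WHITE (6,7): turn R to W, flip to black, move to (6,6). |black|=13
Step 17: on BLACK (6,6): turn L to S, flip to white, move to (7,6). |black|=12
Step 18: on WHITE (7,6): turn R to W, flip to black, move to (7,5). |black|=13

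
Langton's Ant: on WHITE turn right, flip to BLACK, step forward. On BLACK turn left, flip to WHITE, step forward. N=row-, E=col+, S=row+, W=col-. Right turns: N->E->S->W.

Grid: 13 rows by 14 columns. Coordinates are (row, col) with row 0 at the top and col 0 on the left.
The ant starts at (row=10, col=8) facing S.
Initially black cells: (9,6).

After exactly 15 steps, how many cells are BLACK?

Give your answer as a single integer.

Answer: 10

Derivation:
Step 1: on WHITE (10,8): turn R to W, flip to black, move to (10,7). |black|=2
Step 2: on WHITE (10,7): turn R to N, flip to black, move to (9,7). |black|=3
Step 3: on WHITE (9,7): turn R to E, flip to black, move to (9,8). |black|=4
Step 4: on WHITE (9,8): turn R to S, flip to black, move to (10,8). |black|=5
Step 5: on BLACK (10,8): turn L to E, flip to white, move to (10,9). |black|=4
Step 6: on WHITE (10,9): turn R to S, flip to black, move to (11,9). |black|=5
Step 7: on WHITE (11,9): turn R to W, flip to black, move to (11,8). |black|=6
Step 8: on WHITE (11,8): turn R to N, flip to black, move to (10,8). |black|=7
Step 9: on WHITE (10,8): turn R to E, flip to black, move to (10,9). |black|=8
Step 10: on BLACK (10,9): turn L to N, flip to white, move to (9,9). |black|=7
Step 11: on WHITE (9,9): turn R to E, flip to black, move to (9,10). |black|=8
Step 12: on WHITE (9,10): turn R to S, flip to black, move to (10,10). |black|=9
Step 13: on WHITE (10,10): turn R to W, flip to black, move to (10,9). |black|=10
Step 14: on WHITE (10,9): turn R to N, flip to black, move to (9,9). |black|=11
Step 15: on BLACK (9,9): turn L to W, flip to white, move to (9,8). |black|=10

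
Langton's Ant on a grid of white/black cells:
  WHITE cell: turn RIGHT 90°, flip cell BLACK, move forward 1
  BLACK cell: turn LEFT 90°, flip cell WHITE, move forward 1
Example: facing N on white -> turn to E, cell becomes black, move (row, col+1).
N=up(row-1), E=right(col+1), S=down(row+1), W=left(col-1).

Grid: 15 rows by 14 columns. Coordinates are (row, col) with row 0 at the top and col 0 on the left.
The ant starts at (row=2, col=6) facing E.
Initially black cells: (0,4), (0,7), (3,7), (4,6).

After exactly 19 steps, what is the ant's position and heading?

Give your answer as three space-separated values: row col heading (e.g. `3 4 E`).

Answer: 0 5 N

Derivation:
Step 1: on WHITE (2,6): turn R to S, flip to black, move to (3,6). |black|=5
Step 2: on WHITE (3,6): turn R to W, flip to black, move to (3,5). |black|=6
Step 3: on WHITE (3,5): turn R to N, flip to black, move to (2,5). |black|=7
Step 4: on WHITE (2,5): turn R to E, flip to black, move to (2,6). |black|=8
Step 5: on BLACK (2,6): turn L to N, flip to white, move to (1,6). |black|=7
Step 6: on WHITE (1,6): turn R to E, flip to black, move to (1,7). |black|=8
Step 7: on WHITE (1,7): turn R to S, flip to black, move to (2,7). |black|=9
Step 8: on WHITE (2,7): turn R to W, flip to black, move to (2,6). |black|=10
Step 9: on WHITE (2,6): turn R to N, flip to black, move to (1,6). |black|=11
Step 10: on BLACK (1,6): turn L to W, flip to white, move to (1,5). |black|=10
Step 11: on WHITE (1,5): turn R to N, flip to black, move to (0,5). |black|=11
Step 12: on WHITE (0,5): turn R to E, flip to black, move to (0,6). |black|=12
Step 13: on WHITE (0,6): turn R to S, flip to black, move to (1,6). |black|=13
Step 14: on WHITE (1,6): turn R to W, flip to black, move to (1,5). |black|=14
Step 15: on BLACK (1,5): turn L to S, flip to white, move to (2,5). |black|=13
Step 16: on BLACK (2,5): turn L to E, flip to white, move to (2,6). |black|=12
Step 17: on BLACK (2,6): turn L to N, flip to white, move to (1,6). |black|=11
Step 18: on BLACK (1,6): turn L to W, flip to white, move to (1,5). |black|=10
Step 19: on WHITE (1,5): turn R to N, flip to black, move to (0,5). |black|=11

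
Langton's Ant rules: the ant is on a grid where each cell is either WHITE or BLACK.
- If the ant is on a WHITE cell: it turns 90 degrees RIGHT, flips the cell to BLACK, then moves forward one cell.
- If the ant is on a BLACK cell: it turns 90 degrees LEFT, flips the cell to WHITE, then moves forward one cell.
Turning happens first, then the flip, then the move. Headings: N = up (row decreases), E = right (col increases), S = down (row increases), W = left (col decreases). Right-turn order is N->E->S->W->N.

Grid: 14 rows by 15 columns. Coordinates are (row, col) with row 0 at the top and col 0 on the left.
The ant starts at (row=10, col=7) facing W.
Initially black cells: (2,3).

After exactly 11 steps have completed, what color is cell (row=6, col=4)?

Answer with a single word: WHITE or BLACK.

Answer: WHITE

Derivation:
Step 1: on WHITE (10,7): turn R to N, flip to black, move to (9,7). |black|=2
Step 2: on WHITE (9,7): turn R to E, flip to black, move to (9,8). |black|=3
Step 3: on WHITE (9,8): turn R to S, flip to black, move to (10,8). |black|=4
Step 4: on WHITE (10,8): turn R to W, flip to black, move to (10,7). |black|=5
Step 5: on BLACK (10,7): turn L to S, flip to white, move to (11,7). |black|=4
Step 6: on WHITE (11,7): turn R to W, flip to black, move to (11,6). |black|=5
Step 7: on WHITE (11,6): turn R to N, flip to black, move to (10,6). |black|=6
Step 8: on WHITE (10,6): turn R to E, flip to black, move to (10,7). |black|=7
Step 9: on WHITE (10,7): turn R to S, flip to black, move to (11,7). |black|=8
Step 10: on BLACK (11,7): turn L to E, flip to white, move to (11,8). |black|=7
Step 11: on WHITE (11,8): turn R to S, flip to black, move to (12,8). |black|=8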